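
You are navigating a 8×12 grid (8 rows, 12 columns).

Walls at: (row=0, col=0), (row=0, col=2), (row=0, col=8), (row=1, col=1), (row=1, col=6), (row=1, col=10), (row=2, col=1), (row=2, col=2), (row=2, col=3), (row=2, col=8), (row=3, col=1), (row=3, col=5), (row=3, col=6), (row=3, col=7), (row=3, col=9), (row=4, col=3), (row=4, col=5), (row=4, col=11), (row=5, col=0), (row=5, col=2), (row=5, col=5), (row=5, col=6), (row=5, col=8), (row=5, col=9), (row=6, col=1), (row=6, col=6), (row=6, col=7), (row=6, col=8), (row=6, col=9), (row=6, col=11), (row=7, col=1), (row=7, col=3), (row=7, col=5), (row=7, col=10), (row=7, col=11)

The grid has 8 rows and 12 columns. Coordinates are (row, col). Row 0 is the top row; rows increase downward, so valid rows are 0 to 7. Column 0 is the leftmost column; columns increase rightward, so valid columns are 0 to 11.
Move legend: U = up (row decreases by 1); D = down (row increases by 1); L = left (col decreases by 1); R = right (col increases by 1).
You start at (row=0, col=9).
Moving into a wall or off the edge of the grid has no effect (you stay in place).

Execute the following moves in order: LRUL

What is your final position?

Answer: Final position: (row=0, col=9)

Derivation:
Start: (row=0, col=9)
  L (left): blocked, stay at (row=0, col=9)
  R (right): (row=0, col=9) -> (row=0, col=10)
  U (up): blocked, stay at (row=0, col=10)
  L (left): (row=0, col=10) -> (row=0, col=9)
Final: (row=0, col=9)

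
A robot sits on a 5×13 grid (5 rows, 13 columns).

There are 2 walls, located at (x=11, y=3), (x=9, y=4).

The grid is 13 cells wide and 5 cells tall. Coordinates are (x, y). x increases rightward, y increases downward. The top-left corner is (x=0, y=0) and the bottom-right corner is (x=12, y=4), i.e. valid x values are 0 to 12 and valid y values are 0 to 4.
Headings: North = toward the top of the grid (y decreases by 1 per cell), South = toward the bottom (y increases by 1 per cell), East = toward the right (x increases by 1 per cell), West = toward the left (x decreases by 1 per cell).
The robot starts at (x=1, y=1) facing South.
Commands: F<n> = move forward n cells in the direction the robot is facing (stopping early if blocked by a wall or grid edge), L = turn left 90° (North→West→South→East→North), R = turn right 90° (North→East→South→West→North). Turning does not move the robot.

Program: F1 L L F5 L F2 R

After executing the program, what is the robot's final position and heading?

Answer: Final position: (x=0, y=0), facing North

Derivation:
Start: (x=1, y=1), facing South
  F1: move forward 1, now at (x=1, y=2)
  L: turn left, now facing East
  L: turn left, now facing North
  F5: move forward 2/5 (blocked), now at (x=1, y=0)
  L: turn left, now facing West
  F2: move forward 1/2 (blocked), now at (x=0, y=0)
  R: turn right, now facing North
Final: (x=0, y=0), facing North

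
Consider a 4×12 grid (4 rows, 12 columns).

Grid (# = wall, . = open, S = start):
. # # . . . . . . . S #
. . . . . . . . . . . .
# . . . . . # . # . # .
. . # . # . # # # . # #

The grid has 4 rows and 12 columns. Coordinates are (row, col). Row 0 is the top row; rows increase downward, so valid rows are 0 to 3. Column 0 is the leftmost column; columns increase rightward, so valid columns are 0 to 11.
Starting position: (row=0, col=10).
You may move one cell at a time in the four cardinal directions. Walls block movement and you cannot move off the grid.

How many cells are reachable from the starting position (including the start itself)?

Answer: Reachable cells: 34

Derivation:
BFS flood-fill from (row=0, col=10):
  Distance 0: (row=0, col=10)
  Distance 1: (row=0, col=9), (row=1, col=10)
  Distance 2: (row=0, col=8), (row=1, col=9), (row=1, col=11)
  Distance 3: (row=0, col=7), (row=1, col=8), (row=2, col=9), (row=2, col=11)
  Distance 4: (row=0, col=6), (row=1, col=7), (row=3, col=9)
  Distance 5: (row=0, col=5), (row=1, col=6), (row=2, col=7)
  Distance 6: (row=0, col=4), (row=1, col=5)
  Distance 7: (row=0, col=3), (row=1, col=4), (row=2, col=5)
  Distance 8: (row=1, col=3), (row=2, col=4), (row=3, col=5)
  Distance 9: (row=1, col=2), (row=2, col=3)
  Distance 10: (row=1, col=1), (row=2, col=2), (row=3, col=3)
  Distance 11: (row=1, col=0), (row=2, col=1)
  Distance 12: (row=0, col=0), (row=3, col=1)
  Distance 13: (row=3, col=0)
Total reachable: 34 (grid has 34 open cells total)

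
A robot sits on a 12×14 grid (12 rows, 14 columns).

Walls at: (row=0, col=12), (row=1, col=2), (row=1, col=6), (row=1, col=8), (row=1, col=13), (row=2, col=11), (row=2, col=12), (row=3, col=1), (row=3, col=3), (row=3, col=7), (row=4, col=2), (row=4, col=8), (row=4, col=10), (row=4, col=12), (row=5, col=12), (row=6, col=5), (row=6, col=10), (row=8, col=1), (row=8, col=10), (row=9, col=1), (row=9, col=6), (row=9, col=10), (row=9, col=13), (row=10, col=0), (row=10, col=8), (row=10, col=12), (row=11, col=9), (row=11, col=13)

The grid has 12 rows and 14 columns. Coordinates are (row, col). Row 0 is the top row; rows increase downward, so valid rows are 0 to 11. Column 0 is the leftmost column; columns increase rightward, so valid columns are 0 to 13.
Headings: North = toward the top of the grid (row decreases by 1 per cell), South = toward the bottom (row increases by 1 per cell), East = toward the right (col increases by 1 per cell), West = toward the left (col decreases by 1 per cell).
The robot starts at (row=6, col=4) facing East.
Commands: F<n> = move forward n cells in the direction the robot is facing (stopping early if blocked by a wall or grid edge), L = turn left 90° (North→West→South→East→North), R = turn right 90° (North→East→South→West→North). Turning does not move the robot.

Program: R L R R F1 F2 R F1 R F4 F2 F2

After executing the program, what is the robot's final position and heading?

Answer: Final position: (row=5, col=9), facing East

Derivation:
Start: (row=6, col=4), facing East
  R: turn right, now facing South
  L: turn left, now facing East
  R: turn right, now facing South
  R: turn right, now facing West
  F1: move forward 1, now at (row=6, col=3)
  F2: move forward 2, now at (row=6, col=1)
  R: turn right, now facing North
  F1: move forward 1, now at (row=5, col=1)
  R: turn right, now facing East
  F4: move forward 4, now at (row=5, col=5)
  F2: move forward 2, now at (row=5, col=7)
  F2: move forward 2, now at (row=5, col=9)
Final: (row=5, col=9), facing East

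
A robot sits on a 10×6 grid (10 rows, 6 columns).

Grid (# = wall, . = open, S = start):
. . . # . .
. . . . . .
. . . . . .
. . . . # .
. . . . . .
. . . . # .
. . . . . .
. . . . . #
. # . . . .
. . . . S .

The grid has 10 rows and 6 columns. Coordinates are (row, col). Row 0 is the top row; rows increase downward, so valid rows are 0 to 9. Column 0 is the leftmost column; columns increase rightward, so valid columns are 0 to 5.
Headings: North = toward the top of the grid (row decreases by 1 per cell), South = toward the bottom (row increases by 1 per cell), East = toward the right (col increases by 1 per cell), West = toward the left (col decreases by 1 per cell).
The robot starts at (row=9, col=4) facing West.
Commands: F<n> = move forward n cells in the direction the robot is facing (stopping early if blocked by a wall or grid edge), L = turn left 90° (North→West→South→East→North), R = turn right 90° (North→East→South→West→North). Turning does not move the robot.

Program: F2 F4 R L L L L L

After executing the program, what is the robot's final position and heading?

Start: (row=9, col=4), facing West
  F2: move forward 2, now at (row=9, col=2)
  F4: move forward 2/4 (blocked), now at (row=9, col=0)
  R: turn right, now facing North
  L: turn left, now facing West
  L: turn left, now facing South
  L: turn left, now facing East
  L: turn left, now facing North
  L: turn left, now facing West
Final: (row=9, col=0), facing West

Answer: Final position: (row=9, col=0), facing West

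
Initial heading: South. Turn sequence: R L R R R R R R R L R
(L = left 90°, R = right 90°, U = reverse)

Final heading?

Start: South
  R (right (90° clockwise)) -> West
  L (left (90° counter-clockwise)) -> South
  R (right (90° clockwise)) -> West
  R (right (90° clockwise)) -> North
  R (right (90° clockwise)) -> East
  R (right (90° clockwise)) -> South
  R (right (90° clockwise)) -> West
  R (right (90° clockwise)) -> North
  R (right (90° clockwise)) -> East
  L (left (90° counter-clockwise)) -> North
  R (right (90° clockwise)) -> East
Final: East

Answer: Final heading: East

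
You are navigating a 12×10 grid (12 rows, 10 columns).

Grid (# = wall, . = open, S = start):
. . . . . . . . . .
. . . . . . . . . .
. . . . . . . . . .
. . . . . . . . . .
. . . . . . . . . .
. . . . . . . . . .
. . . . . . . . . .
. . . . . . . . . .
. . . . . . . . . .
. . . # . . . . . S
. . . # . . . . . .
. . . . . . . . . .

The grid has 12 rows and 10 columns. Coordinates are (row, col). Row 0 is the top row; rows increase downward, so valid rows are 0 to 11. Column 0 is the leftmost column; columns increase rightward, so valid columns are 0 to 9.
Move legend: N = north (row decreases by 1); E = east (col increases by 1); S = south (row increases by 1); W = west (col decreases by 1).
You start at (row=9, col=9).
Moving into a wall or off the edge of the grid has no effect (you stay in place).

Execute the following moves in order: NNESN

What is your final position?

Start: (row=9, col=9)
  N (north): (row=9, col=9) -> (row=8, col=9)
  N (north): (row=8, col=9) -> (row=7, col=9)
  E (east): blocked, stay at (row=7, col=9)
  S (south): (row=7, col=9) -> (row=8, col=9)
  N (north): (row=8, col=9) -> (row=7, col=9)
Final: (row=7, col=9)

Answer: Final position: (row=7, col=9)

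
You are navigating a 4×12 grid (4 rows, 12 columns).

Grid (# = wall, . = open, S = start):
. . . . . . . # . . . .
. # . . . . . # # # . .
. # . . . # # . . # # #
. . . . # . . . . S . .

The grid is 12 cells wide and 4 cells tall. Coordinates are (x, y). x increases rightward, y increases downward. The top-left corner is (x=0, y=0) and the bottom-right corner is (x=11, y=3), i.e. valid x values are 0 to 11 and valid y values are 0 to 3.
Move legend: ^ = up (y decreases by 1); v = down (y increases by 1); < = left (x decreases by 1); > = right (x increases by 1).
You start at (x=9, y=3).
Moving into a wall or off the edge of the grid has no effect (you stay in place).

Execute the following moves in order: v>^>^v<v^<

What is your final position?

Start: (x=9, y=3)
  v (down): blocked, stay at (x=9, y=3)
  > (right): (x=9, y=3) -> (x=10, y=3)
  ^ (up): blocked, stay at (x=10, y=3)
  > (right): (x=10, y=3) -> (x=11, y=3)
  ^ (up): blocked, stay at (x=11, y=3)
  v (down): blocked, stay at (x=11, y=3)
  < (left): (x=11, y=3) -> (x=10, y=3)
  v (down): blocked, stay at (x=10, y=3)
  ^ (up): blocked, stay at (x=10, y=3)
  < (left): (x=10, y=3) -> (x=9, y=3)
Final: (x=9, y=3)

Answer: Final position: (x=9, y=3)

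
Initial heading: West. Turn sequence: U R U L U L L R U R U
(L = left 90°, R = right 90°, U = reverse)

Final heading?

Answer: Final heading: East

Derivation:
Start: West
  U (U-turn (180°)) -> East
  R (right (90° clockwise)) -> South
  U (U-turn (180°)) -> North
  L (left (90° counter-clockwise)) -> West
  U (U-turn (180°)) -> East
  L (left (90° counter-clockwise)) -> North
  L (left (90° counter-clockwise)) -> West
  R (right (90° clockwise)) -> North
  U (U-turn (180°)) -> South
  R (right (90° clockwise)) -> West
  U (U-turn (180°)) -> East
Final: East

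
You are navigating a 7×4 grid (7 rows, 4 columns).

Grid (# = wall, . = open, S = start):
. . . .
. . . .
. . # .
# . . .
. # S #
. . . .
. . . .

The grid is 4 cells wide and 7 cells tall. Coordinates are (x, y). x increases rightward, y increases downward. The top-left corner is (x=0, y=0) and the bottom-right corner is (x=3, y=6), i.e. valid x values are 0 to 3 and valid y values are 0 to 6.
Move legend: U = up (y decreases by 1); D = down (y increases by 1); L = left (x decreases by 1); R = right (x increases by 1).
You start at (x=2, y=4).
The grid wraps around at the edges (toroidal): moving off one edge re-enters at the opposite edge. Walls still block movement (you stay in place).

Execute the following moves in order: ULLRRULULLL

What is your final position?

Start: (x=2, y=4)
  U (up): (x=2, y=4) -> (x=2, y=3)
  L (left): (x=2, y=3) -> (x=1, y=3)
  L (left): blocked, stay at (x=1, y=3)
  R (right): (x=1, y=3) -> (x=2, y=3)
  R (right): (x=2, y=3) -> (x=3, y=3)
  U (up): (x=3, y=3) -> (x=3, y=2)
  L (left): blocked, stay at (x=3, y=2)
  U (up): (x=3, y=2) -> (x=3, y=1)
  L (left): (x=3, y=1) -> (x=2, y=1)
  L (left): (x=2, y=1) -> (x=1, y=1)
  L (left): (x=1, y=1) -> (x=0, y=1)
Final: (x=0, y=1)

Answer: Final position: (x=0, y=1)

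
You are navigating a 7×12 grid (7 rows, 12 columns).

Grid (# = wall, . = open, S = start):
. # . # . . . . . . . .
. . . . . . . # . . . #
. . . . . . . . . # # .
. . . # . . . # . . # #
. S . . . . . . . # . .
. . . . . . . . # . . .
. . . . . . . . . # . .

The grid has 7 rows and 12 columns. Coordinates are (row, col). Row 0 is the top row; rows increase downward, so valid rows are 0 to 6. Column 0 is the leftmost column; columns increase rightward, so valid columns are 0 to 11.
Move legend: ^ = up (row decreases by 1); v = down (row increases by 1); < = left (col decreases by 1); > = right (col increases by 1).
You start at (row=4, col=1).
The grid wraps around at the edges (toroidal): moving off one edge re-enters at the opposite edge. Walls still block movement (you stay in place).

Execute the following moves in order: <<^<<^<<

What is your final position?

Start: (row=4, col=1)
  < (left): (row=4, col=1) -> (row=4, col=0)
  < (left): (row=4, col=0) -> (row=4, col=11)
  ^ (up): blocked, stay at (row=4, col=11)
  < (left): (row=4, col=11) -> (row=4, col=10)
  < (left): blocked, stay at (row=4, col=10)
  ^ (up): blocked, stay at (row=4, col=10)
  < (left): blocked, stay at (row=4, col=10)
  < (left): blocked, stay at (row=4, col=10)
Final: (row=4, col=10)

Answer: Final position: (row=4, col=10)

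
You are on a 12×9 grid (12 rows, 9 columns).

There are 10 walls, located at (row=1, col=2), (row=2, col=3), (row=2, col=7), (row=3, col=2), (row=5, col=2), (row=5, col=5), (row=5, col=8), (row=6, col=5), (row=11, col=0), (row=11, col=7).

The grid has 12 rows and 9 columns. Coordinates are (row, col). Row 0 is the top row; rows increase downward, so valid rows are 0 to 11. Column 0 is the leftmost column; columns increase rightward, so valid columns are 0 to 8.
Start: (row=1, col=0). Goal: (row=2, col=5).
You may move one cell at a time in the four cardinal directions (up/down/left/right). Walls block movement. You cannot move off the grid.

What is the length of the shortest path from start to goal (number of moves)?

BFS from (row=1, col=0) until reaching (row=2, col=5):
  Distance 0: (row=1, col=0)
  Distance 1: (row=0, col=0), (row=1, col=1), (row=2, col=0)
  Distance 2: (row=0, col=1), (row=2, col=1), (row=3, col=0)
  Distance 3: (row=0, col=2), (row=2, col=2), (row=3, col=1), (row=4, col=0)
  Distance 4: (row=0, col=3), (row=4, col=1), (row=5, col=0)
  Distance 5: (row=0, col=4), (row=1, col=3), (row=4, col=2), (row=5, col=1), (row=6, col=0)
  Distance 6: (row=0, col=5), (row=1, col=4), (row=4, col=3), (row=6, col=1), (row=7, col=0)
  Distance 7: (row=0, col=6), (row=1, col=5), (row=2, col=4), (row=3, col=3), (row=4, col=4), (row=5, col=3), (row=6, col=2), (row=7, col=1), (row=8, col=0)
  Distance 8: (row=0, col=7), (row=1, col=6), (row=2, col=5), (row=3, col=4), (row=4, col=5), (row=5, col=4), (row=6, col=3), (row=7, col=2), (row=8, col=1), (row=9, col=0)  <- goal reached here
One shortest path (8 moves): (row=1, col=0) -> (row=1, col=1) -> (row=0, col=1) -> (row=0, col=2) -> (row=0, col=3) -> (row=0, col=4) -> (row=0, col=5) -> (row=1, col=5) -> (row=2, col=5)

Answer: Shortest path length: 8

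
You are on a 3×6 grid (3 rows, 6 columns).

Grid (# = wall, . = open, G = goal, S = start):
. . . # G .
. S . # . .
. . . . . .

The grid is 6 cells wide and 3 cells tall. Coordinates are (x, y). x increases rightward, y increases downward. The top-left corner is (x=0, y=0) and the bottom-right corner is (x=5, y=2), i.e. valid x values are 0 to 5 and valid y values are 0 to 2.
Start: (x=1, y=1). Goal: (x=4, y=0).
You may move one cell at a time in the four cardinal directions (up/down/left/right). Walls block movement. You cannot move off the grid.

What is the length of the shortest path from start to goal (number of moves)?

BFS from (x=1, y=1) until reaching (x=4, y=0):
  Distance 0: (x=1, y=1)
  Distance 1: (x=1, y=0), (x=0, y=1), (x=2, y=1), (x=1, y=2)
  Distance 2: (x=0, y=0), (x=2, y=0), (x=0, y=2), (x=2, y=2)
  Distance 3: (x=3, y=2)
  Distance 4: (x=4, y=2)
  Distance 5: (x=4, y=1), (x=5, y=2)
  Distance 6: (x=4, y=0), (x=5, y=1)  <- goal reached here
One shortest path (6 moves): (x=1, y=1) -> (x=2, y=1) -> (x=2, y=2) -> (x=3, y=2) -> (x=4, y=2) -> (x=4, y=1) -> (x=4, y=0)

Answer: Shortest path length: 6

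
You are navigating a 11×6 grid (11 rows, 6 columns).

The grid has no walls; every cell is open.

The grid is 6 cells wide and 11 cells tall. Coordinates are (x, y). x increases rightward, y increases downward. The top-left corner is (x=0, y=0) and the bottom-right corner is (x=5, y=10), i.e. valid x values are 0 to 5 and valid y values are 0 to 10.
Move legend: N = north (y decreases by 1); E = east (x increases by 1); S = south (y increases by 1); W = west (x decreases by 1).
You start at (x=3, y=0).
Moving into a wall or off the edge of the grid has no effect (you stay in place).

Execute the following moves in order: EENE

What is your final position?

Answer: Final position: (x=5, y=0)

Derivation:
Start: (x=3, y=0)
  E (east): (x=3, y=0) -> (x=4, y=0)
  E (east): (x=4, y=0) -> (x=5, y=0)
  N (north): blocked, stay at (x=5, y=0)
  E (east): blocked, stay at (x=5, y=0)
Final: (x=5, y=0)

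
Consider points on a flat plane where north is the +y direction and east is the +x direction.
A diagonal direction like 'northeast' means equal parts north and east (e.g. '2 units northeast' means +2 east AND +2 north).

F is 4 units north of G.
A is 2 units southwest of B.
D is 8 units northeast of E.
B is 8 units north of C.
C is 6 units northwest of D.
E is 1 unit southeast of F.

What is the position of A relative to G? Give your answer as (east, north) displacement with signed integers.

Place G at the origin (east=0, north=0).
  F is 4 units north of G: delta (east=+0, north=+4); F at (east=0, north=4).
  E is 1 unit southeast of F: delta (east=+1, north=-1); E at (east=1, north=3).
  D is 8 units northeast of E: delta (east=+8, north=+8); D at (east=9, north=11).
  C is 6 units northwest of D: delta (east=-6, north=+6); C at (east=3, north=17).
  B is 8 units north of C: delta (east=+0, north=+8); B at (east=3, north=25).
  A is 2 units southwest of B: delta (east=-2, north=-2); A at (east=1, north=23).
Therefore A relative to G: (east=1, north=23).

Answer: A is at (east=1, north=23) relative to G.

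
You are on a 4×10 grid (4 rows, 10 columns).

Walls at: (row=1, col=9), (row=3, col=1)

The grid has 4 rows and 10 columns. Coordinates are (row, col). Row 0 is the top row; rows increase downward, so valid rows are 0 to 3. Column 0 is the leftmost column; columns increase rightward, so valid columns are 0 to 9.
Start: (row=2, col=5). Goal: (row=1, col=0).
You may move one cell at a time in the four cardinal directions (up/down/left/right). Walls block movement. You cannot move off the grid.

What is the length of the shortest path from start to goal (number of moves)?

BFS from (row=2, col=5) until reaching (row=1, col=0):
  Distance 0: (row=2, col=5)
  Distance 1: (row=1, col=5), (row=2, col=4), (row=2, col=6), (row=3, col=5)
  Distance 2: (row=0, col=5), (row=1, col=4), (row=1, col=6), (row=2, col=3), (row=2, col=7), (row=3, col=4), (row=3, col=6)
  Distance 3: (row=0, col=4), (row=0, col=6), (row=1, col=3), (row=1, col=7), (row=2, col=2), (row=2, col=8), (row=3, col=3), (row=3, col=7)
  Distance 4: (row=0, col=3), (row=0, col=7), (row=1, col=2), (row=1, col=8), (row=2, col=1), (row=2, col=9), (row=3, col=2), (row=3, col=8)
  Distance 5: (row=0, col=2), (row=0, col=8), (row=1, col=1), (row=2, col=0), (row=3, col=9)
  Distance 6: (row=0, col=1), (row=0, col=9), (row=1, col=0), (row=3, col=0)  <- goal reached here
One shortest path (6 moves): (row=2, col=5) -> (row=2, col=4) -> (row=2, col=3) -> (row=2, col=2) -> (row=2, col=1) -> (row=2, col=0) -> (row=1, col=0)

Answer: Shortest path length: 6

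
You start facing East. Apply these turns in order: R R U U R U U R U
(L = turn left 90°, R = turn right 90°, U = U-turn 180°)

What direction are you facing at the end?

Answer: Final heading: West

Derivation:
Start: East
  R (right (90° clockwise)) -> South
  R (right (90° clockwise)) -> West
  U (U-turn (180°)) -> East
  U (U-turn (180°)) -> West
  R (right (90° clockwise)) -> North
  U (U-turn (180°)) -> South
  U (U-turn (180°)) -> North
  R (right (90° clockwise)) -> East
  U (U-turn (180°)) -> West
Final: West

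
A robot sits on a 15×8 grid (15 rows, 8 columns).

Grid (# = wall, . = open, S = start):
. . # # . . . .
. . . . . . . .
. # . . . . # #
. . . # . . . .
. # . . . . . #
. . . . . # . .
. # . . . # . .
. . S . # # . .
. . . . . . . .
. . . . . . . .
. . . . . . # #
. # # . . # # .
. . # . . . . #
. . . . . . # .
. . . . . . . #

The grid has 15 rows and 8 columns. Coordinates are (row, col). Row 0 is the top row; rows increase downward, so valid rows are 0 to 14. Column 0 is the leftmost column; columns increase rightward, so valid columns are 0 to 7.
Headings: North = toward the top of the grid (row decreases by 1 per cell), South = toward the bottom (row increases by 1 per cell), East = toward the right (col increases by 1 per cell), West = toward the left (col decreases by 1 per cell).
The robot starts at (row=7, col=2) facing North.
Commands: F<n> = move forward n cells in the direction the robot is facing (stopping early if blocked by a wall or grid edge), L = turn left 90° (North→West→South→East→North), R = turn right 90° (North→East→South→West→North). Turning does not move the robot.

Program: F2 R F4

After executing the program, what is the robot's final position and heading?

Answer: Final position: (row=5, col=4), facing East

Derivation:
Start: (row=7, col=2), facing North
  F2: move forward 2, now at (row=5, col=2)
  R: turn right, now facing East
  F4: move forward 2/4 (blocked), now at (row=5, col=4)
Final: (row=5, col=4), facing East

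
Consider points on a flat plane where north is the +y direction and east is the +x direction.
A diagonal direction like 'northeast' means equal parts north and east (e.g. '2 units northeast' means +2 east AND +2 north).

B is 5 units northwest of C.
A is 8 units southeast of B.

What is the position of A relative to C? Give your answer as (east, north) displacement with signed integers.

Place C at the origin (east=0, north=0).
  B is 5 units northwest of C: delta (east=-5, north=+5); B at (east=-5, north=5).
  A is 8 units southeast of B: delta (east=+8, north=-8); A at (east=3, north=-3).
Therefore A relative to C: (east=3, north=-3).

Answer: A is at (east=3, north=-3) relative to C.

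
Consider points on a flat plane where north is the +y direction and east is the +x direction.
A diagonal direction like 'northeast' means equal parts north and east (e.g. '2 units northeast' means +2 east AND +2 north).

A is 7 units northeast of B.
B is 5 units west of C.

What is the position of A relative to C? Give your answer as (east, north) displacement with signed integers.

Answer: A is at (east=2, north=7) relative to C.

Derivation:
Place C at the origin (east=0, north=0).
  B is 5 units west of C: delta (east=-5, north=+0); B at (east=-5, north=0).
  A is 7 units northeast of B: delta (east=+7, north=+7); A at (east=2, north=7).
Therefore A relative to C: (east=2, north=7).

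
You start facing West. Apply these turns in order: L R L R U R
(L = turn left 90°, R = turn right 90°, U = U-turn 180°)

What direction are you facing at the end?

Answer: Final heading: South

Derivation:
Start: West
  L (left (90° counter-clockwise)) -> South
  R (right (90° clockwise)) -> West
  L (left (90° counter-clockwise)) -> South
  R (right (90° clockwise)) -> West
  U (U-turn (180°)) -> East
  R (right (90° clockwise)) -> South
Final: South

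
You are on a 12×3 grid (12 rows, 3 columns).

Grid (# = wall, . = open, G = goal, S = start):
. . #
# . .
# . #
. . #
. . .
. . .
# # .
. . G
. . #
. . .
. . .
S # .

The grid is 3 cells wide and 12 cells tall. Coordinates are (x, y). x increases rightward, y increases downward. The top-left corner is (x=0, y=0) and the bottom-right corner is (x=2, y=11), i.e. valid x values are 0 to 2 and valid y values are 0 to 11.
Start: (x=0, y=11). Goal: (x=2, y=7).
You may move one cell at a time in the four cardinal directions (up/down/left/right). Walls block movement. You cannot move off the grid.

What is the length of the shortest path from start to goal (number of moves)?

BFS from (x=0, y=11) until reaching (x=2, y=7):
  Distance 0: (x=0, y=11)
  Distance 1: (x=0, y=10)
  Distance 2: (x=0, y=9), (x=1, y=10)
  Distance 3: (x=0, y=8), (x=1, y=9), (x=2, y=10)
  Distance 4: (x=0, y=7), (x=1, y=8), (x=2, y=9), (x=2, y=11)
  Distance 5: (x=1, y=7)
  Distance 6: (x=2, y=7)  <- goal reached here
One shortest path (6 moves): (x=0, y=11) -> (x=0, y=10) -> (x=1, y=10) -> (x=1, y=9) -> (x=1, y=8) -> (x=1, y=7) -> (x=2, y=7)

Answer: Shortest path length: 6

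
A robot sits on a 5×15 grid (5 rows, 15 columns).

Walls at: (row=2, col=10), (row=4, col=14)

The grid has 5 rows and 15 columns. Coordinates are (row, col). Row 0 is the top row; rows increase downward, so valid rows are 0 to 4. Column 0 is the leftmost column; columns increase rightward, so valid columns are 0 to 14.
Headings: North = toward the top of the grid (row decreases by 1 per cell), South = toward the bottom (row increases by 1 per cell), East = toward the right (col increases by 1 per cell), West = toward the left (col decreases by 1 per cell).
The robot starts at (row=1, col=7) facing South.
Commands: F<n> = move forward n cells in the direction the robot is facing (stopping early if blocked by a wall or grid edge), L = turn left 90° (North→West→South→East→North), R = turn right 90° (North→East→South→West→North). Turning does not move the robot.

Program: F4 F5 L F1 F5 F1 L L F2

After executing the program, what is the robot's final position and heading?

Answer: Final position: (row=4, col=11), facing West

Derivation:
Start: (row=1, col=7), facing South
  F4: move forward 3/4 (blocked), now at (row=4, col=7)
  F5: move forward 0/5 (blocked), now at (row=4, col=7)
  L: turn left, now facing East
  F1: move forward 1, now at (row=4, col=8)
  F5: move forward 5, now at (row=4, col=13)
  F1: move forward 0/1 (blocked), now at (row=4, col=13)
  L: turn left, now facing North
  L: turn left, now facing West
  F2: move forward 2, now at (row=4, col=11)
Final: (row=4, col=11), facing West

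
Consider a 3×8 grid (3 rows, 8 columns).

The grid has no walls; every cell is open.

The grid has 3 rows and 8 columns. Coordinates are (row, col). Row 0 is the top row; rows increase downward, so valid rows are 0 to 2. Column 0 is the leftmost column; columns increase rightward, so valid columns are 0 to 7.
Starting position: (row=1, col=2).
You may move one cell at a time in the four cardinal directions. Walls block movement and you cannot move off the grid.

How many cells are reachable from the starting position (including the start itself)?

Answer: Reachable cells: 24

Derivation:
BFS flood-fill from (row=1, col=2):
  Distance 0: (row=1, col=2)
  Distance 1: (row=0, col=2), (row=1, col=1), (row=1, col=3), (row=2, col=2)
  Distance 2: (row=0, col=1), (row=0, col=3), (row=1, col=0), (row=1, col=4), (row=2, col=1), (row=2, col=3)
  Distance 3: (row=0, col=0), (row=0, col=4), (row=1, col=5), (row=2, col=0), (row=2, col=4)
  Distance 4: (row=0, col=5), (row=1, col=6), (row=2, col=5)
  Distance 5: (row=0, col=6), (row=1, col=7), (row=2, col=6)
  Distance 6: (row=0, col=7), (row=2, col=7)
Total reachable: 24 (grid has 24 open cells total)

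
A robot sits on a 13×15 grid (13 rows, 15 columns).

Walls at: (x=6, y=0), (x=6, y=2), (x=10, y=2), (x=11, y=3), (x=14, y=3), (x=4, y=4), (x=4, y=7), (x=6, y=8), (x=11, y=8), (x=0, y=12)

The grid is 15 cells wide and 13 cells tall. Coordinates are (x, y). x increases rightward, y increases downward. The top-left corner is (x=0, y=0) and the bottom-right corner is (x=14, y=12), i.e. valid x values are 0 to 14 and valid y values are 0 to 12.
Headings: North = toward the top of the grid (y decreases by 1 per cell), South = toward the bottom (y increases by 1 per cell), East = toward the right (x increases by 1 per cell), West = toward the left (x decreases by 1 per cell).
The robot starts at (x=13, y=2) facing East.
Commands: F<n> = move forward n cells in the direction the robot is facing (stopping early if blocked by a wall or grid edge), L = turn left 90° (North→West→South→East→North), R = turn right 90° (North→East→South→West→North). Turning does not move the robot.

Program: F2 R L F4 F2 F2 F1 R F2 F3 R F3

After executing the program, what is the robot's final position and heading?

Start: (x=13, y=2), facing East
  F2: move forward 1/2 (blocked), now at (x=14, y=2)
  R: turn right, now facing South
  L: turn left, now facing East
  F4: move forward 0/4 (blocked), now at (x=14, y=2)
  F2: move forward 0/2 (blocked), now at (x=14, y=2)
  F2: move forward 0/2 (blocked), now at (x=14, y=2)
  F1: move forward 0/1 (blocked), now at (x=14, y=2)
  R: turn right, now facing South
  F2: move forward 0/2 (blocked), now at (x=14, y=2)
  F3: move forward 0/3 (blocked), now at (x=14, y=2)
  R: turn right, now facing West
  F3: move forward 3, now at (x=11, y=2)
Final: (x=11, y=2), facing West

Answer: Final position: (x=11, y=2), facing West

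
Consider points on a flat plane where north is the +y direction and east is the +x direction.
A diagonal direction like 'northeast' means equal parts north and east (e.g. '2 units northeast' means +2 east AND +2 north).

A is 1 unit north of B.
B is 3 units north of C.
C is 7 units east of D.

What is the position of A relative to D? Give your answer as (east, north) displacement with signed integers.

Place D at the origin (east=0, north=0).
  C is 7 units east of D: delta (east=+7, north=+0); C at (east=7, north=0).
  B is 3 units north of C: delta (east=+0, north=+3); B at (east=7, north=3).
  A is 1 unit north of B: delta (east=+0, north=+1); A at (east=7, north=4).
Therefore A relative to D: (east=7, north=4).

Answer: A is at (east=7, north=4) relative to D.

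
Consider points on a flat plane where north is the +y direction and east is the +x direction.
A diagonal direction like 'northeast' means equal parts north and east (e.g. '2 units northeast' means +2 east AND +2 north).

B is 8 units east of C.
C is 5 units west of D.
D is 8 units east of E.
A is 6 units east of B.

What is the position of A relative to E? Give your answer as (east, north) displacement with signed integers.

Answer: A is at (east=17, north=0) relative to E.

Derivation:
Place E at the origin (east=0, north=0).
  D is 8 units east of E: delta (east=+8, north=+0); D at (east=8, north=0).
  C is 5 units west of D: delta (east=-5, north=+0); C at (east=3, north=0).
  B is 8 units east of C: delta (east=+8, north=+0); B at (east=11, north=0).
  A is 6 units east of B: delta (east=+6, north=+0); A at (east=17, north=0).
Therefore A relative to E: (east=17, north=0).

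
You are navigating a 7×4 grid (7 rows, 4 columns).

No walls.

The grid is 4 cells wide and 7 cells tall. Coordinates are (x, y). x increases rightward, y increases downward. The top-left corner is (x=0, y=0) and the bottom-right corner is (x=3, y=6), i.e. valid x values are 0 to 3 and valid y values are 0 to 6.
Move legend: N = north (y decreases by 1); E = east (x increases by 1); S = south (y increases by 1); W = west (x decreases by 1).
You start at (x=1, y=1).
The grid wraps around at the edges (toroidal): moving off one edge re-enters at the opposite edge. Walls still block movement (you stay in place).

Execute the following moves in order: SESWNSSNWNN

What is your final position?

Start: (x=1, y=1)
  S (south): (x=1, y=1) -> (x=1, y=2)
  E (east): (x=1, y=2) -> (x=2, y=2)
  S (south): (x=2, y=2) -> (x=2, y=3)
  W (west): (x=2, y=3) -> (x=1, y=3)
  N (north): (x=1, y=3) -> (x=1, y=2)
  S (south): (x=1, y=2) -> (x=1, y=3)
  S (south): (x=1, y=3) -> (x=1, y=4)
  N (north): (x=1, y=4) -> (x=1, y=3)
  W (west): (x=1, y=3) -> (x=0, y=3)
  N (north): (x=0, y=3) -> (x=0, y=2)
  N (north): (x=0, y=2) -> (x=0, y=1)
Final: (x=0, y=1)

Answer: Final position: (x=0, y=1)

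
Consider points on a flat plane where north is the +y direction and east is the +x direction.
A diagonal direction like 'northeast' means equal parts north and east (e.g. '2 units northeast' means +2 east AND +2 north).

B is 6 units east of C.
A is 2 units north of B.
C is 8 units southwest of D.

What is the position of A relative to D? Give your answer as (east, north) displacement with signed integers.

Place D at the origin (east=0, north=0).
  C is 8 units southwest of D: delta (east=-8, north=-8); C at (east=-8, north=-8).
  B is 6 units east of C: delta (east=+6, north=+0); B at (east=-2, north=-8).
  A is 2 units north of B: delta (east=+0, north=+2); A at (east=-2, north=-6).
Therefore A relative to D: (east=-2, north=-6).

Answer: A is at (east=-2, north=-6) relative to D.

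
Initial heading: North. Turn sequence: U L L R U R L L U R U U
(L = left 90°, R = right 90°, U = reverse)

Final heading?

Start: North
  U (U-turn (180°)) -> South
  L (left (90° counter-clockwise)) -> East
  L (left (90° counter-clockwise)) -> North
  R (right (90° clockwise)) -> East
  U (U-turn (180°)) -> West
  R (right (90° clockwise)) -> North
  L (left (90° counter-clockwise)) -> West
  L (left (90° counter-clockwise)) -> South
  U (U-turn (180°)) -> North
  R (right (90° clockwise)) -> East
  U (U-turn (180°)) -> West
  U (U-turn (180°)) -> East
Final: East

Answer: Final heading: East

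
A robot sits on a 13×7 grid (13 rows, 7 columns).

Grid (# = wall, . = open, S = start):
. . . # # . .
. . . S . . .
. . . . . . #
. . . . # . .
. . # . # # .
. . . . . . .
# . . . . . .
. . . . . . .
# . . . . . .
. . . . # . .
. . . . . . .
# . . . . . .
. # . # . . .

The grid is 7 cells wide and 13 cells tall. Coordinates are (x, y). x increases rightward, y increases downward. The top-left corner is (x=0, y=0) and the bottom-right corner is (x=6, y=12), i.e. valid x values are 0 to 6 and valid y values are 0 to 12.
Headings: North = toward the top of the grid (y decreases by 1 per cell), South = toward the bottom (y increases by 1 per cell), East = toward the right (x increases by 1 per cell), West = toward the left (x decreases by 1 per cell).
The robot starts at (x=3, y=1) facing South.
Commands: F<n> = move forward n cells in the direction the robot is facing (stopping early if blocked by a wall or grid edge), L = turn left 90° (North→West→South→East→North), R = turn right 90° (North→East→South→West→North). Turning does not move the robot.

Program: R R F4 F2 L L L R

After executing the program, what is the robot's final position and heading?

Start: (x=3, y=1), facing South
  R: turn right, now facing West
  R: turn right, now facing North
  F4: move forward 0/4 (blocked), now at (x=3, y=1)
  F2: move forward 0/2 (blocked), now at (x=3, y=1)
  L: turn left, now facing West
  L: turn left, now facing South
  L: turn left, now facing East
  R: turn right, now facing South
Final: (x=3, y=1), facing South

Answer: Final position: (x=3, y=1), facing South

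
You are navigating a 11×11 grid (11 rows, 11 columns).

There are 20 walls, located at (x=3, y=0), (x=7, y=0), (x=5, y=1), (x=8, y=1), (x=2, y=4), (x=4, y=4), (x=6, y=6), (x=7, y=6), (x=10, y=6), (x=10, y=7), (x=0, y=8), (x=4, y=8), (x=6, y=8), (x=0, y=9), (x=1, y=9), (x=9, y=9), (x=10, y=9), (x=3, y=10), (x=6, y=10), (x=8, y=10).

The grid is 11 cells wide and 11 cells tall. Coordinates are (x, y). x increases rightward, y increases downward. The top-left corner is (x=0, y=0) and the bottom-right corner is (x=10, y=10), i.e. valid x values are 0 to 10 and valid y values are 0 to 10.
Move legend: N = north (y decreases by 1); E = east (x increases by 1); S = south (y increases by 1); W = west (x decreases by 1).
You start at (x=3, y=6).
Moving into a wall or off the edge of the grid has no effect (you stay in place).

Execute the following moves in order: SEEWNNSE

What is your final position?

Start: (x=3, y=6)
  S (south): (x=3, y=6) -> (x=3, y=7)
  E (east): (x=3, y=7) -> (x=4, y=7)
  E (east): (x=4, y=7) -> (x=5, y=7)
  W (west): (x=5, y=7) -> (x=4, y=7)
  N (north): (x=4, y=7) -> (x=4, y=6)
  N (north): (x=4, y=6) -> (x=4, y=5)
  S (south): (x=4, y=5) -> (x=4, y=6)
  E (east): (x=4, y=6) -> (x=5, y=6)
Final: (x=5, y=6)

Answer: Final position: (x=5, y=6)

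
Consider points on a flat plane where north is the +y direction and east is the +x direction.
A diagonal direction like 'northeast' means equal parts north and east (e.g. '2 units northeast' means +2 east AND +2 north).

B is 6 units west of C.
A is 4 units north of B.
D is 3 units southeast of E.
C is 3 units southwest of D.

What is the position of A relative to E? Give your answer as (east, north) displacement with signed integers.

Answer: A is at (east=-6, north=-2) relative to E.

Derivation:
Place E at the origin (east=0, north=0).
  D is 3 units southeast of E: delta (east=+3, north=-3); D at (east=3, north=-3).
  C is 3 units southwest of D: delta (east=-3, north=-3); C at (east=0, north=-6).
  B is 6 units west of C: delta (east=-6, north=+0); B at (east=-6, north=-6).
  A is 4 units north of B: delta (east=+0, north=+4); A at (east=-6, north=-2).
Therefore A relative to E: (east=-6, north=-2).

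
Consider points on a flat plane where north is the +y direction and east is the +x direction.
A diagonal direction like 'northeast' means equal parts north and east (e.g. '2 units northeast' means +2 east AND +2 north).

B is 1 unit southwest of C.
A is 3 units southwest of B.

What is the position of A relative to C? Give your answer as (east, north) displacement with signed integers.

Place C at the origin (east=0, north=0).
  B is 1 unit southwest of C: delta (east=-1, north=-1); B at (east=-1, north=-1).
  A is 3 units southwest of B: delta (east=-3, north=-3); A at (east=-4, north=-4).
Therefore A relative to C: (east=-4, north=-4).

Answer: A is at (east=-4, north=-4) relative to C.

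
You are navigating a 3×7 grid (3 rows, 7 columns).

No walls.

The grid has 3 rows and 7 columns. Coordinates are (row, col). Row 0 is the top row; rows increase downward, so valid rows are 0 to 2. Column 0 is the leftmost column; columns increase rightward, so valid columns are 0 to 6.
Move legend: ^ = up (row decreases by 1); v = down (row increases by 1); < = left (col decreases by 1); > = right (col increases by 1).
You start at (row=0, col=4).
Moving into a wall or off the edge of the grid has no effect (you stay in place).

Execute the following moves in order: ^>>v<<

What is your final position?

Answer: Final position: (row=1, col=4)

Derivation:
Start: (row=0, col=4)
  ^ (up): blocked, stay at (row=0, col=4)
  > (right): (row=0, col=4) -> (row=0, col=5)
  > (right): (row=0, col=5) -> (row=0, col=6)
  v (down): (row=0, col=6) -> (row=1, col=6)
  < (left): (row=1, col=6) -> (row=1, col=5)
  < (left): (row=1, col=5) -> (row=1, col=4)
Final: (row=1, col=4)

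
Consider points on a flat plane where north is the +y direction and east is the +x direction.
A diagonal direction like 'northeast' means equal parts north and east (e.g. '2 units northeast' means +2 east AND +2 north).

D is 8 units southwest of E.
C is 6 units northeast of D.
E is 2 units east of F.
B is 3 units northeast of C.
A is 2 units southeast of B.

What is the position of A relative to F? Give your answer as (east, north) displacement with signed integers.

Place F at the origin (east=0, north=0).
  E is 2 units east of F: delta (east=+2, north=+0); E at (east=2, north=0).
  D is 8 units southwest of E: delta (east=-8, north=-8); D at (east=-6, north=-8).
  C is 6 units northeast of D: delta (east=+6, north=+6); C at (east=0, north=-2).
  B is 3 units northeast of C: delta (east=+3, north=+3); B at (east=3, north=1).
  A is 2 units southeast of B: delta (east=+2, north=-2); A at (east=5, north=-1).
Therefore A relative to F: (east=5, north=-1).

Answer: A is at (east=5, north=-1) relative to F.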